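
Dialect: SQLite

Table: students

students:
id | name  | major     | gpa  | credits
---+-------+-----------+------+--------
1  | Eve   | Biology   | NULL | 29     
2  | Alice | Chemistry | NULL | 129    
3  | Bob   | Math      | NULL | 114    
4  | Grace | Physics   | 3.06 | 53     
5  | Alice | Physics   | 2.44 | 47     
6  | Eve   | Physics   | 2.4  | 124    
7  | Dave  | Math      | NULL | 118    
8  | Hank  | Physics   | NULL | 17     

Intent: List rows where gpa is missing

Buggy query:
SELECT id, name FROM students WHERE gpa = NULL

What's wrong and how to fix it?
Bug: Comparing to NULL with '=' never matches; NULL = NULL is unknown, not true

Fix: Replace '= NULL' with 'IS NULL'

Corrected query:
SELECT id, name FROM students WHERE gpa IS NULL

Result:
id | name 
---+------
1  | Eve  
2  | Alice
3  | Bob  
7  | Dave 
8  | Hank 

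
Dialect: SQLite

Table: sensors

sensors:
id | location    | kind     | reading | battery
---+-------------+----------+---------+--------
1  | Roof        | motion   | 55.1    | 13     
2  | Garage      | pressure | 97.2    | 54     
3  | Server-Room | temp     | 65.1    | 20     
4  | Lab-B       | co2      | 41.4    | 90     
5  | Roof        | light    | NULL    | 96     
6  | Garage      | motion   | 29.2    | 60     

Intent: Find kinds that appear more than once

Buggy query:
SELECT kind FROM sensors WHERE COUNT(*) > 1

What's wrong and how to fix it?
Bug: WHERE can't reference COUNT(*); aggregates are computed after WHERE

Fix: GROUP BY kind, then filter groups with HAVING COUNT(*) > 1

Corrected query:
SELECT kind FROM sensors GROUP BY kind HAVING COUNT(*) > 1

Result:
kind  
------
motion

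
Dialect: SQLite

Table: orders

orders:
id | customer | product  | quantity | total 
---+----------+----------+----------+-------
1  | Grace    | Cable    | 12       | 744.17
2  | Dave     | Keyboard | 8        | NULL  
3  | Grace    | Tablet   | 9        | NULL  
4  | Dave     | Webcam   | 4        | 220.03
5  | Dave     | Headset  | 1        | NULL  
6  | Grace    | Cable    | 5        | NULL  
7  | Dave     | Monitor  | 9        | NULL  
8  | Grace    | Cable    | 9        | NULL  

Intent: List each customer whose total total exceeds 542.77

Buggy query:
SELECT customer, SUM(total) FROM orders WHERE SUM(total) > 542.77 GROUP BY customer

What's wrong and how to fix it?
Bug: SUM(total) is an aggregate, but WHERE filters rows before aggregation

Fix: Use HAVING (which filters groups after aggregation) instead of WHERE

Corrected query:
SELECT customer, SUM(total) FROM orders GROUP BY customer HAVING SUM(total) > 542.77

Result:
customer | SUM(total)
---------+-----------
Grace    | 744.17    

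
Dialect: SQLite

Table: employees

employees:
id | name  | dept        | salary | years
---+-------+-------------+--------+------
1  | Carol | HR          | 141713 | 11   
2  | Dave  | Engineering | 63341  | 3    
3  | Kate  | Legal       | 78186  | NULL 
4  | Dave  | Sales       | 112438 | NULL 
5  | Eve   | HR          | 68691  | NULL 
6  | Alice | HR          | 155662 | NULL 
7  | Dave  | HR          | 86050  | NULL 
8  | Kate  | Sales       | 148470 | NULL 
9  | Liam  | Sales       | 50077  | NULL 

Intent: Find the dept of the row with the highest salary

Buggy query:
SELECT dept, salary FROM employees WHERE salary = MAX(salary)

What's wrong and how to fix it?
Bug: WHERE is evaluated per row; an aggregate over the whole table isn't defined there

Fix: Wrap MAX in a scalar subquery so WHERE compares against a single value

Corrected query:
SELECT dept, salary FROM employees WHERE salary = (SELECT MAX(salary) FROM employees)

Result:
dept | salary
-----+-------
HR   | 155662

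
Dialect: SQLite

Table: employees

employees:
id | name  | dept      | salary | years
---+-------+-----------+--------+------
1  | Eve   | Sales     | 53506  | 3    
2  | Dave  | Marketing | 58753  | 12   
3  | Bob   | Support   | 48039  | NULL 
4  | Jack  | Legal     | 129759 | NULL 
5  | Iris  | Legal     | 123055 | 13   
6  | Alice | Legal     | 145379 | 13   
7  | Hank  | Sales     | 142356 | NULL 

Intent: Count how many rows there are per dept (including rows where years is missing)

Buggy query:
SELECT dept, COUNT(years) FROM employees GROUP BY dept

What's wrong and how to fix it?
Bug: COUNT(column) counts non-NULL values only; rows with NULL years aren't counted

Fix: Use COUNT(*) to count all rows regardless of NULL

Corrected query:
SELECT dept, COUNT(*) FROM employees GROUP BY dept

Result:
dept      | COUNT(*)
----------+---------
Legal     | 3       
Marketing | 1       
Sales     | 2       
Support   | 1       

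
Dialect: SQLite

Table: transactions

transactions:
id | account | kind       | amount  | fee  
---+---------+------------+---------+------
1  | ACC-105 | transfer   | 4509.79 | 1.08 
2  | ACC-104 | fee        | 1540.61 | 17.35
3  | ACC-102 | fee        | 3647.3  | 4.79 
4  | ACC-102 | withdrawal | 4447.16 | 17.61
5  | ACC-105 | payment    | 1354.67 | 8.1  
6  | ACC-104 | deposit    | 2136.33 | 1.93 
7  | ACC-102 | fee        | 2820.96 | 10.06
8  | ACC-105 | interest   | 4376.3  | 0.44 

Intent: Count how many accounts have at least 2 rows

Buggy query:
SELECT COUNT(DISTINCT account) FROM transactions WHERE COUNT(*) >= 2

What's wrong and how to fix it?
Bug: WHERE filters individual rows, not groups, so a group-level COUNT is invalid there

Fix: Group first with HAVING COUNT(*) >= 2, then COUNT the resulting groups

Corrected query:
SELECT COUNT(*) FROM (SELECT account FROM transactions GROUP BY account HAVING COUNT(*) >= 2)

Result:
COUNT(*)
--------
3       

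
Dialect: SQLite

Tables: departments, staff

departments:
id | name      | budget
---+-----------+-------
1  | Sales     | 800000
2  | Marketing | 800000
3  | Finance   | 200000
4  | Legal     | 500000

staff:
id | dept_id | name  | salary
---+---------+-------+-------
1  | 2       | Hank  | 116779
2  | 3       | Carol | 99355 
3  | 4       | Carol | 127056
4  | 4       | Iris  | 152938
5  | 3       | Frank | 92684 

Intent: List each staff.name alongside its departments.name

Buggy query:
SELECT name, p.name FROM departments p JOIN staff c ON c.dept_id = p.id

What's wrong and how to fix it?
Bug: 'name' exists in both joined tables, so the database can't tell which one is meant

Fix: Prefix ambiguous columns with the table alias

Corrected query:
SELECT c.name, p.name FROM departments p JOIN staff c ON c.dept_id = p.id

Result:
name  | name     
------+----------
Hank  | Marketing
Carol | Finance  
Carol | Legal    
Iris  | Legal    
Frank | Finance  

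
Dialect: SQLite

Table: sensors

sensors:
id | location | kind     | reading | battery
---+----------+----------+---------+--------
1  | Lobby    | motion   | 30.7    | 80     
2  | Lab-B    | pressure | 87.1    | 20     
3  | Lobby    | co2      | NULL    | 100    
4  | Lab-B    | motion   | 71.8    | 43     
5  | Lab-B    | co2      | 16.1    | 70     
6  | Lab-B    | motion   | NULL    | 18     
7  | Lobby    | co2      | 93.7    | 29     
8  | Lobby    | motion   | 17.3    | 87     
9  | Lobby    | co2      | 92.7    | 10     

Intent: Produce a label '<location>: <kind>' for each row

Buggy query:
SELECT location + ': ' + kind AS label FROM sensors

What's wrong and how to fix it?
Bug: SQLite uses || for string concatenation; + coerces text to numbers (yielding 0)

Fix: Use the || operator for string concatenation

Corrected query:
SELECT location || ': ' || kind AS label FROM sensors

Result:
label          
---------------
Lobby: motion  
Lab-B: pressure
Lobby: co2     
Lab-B: motion  
Lab-B: co2     
Lab-B: motion  
Lobby: co2     
Lobby: motion  
Lobby: co2     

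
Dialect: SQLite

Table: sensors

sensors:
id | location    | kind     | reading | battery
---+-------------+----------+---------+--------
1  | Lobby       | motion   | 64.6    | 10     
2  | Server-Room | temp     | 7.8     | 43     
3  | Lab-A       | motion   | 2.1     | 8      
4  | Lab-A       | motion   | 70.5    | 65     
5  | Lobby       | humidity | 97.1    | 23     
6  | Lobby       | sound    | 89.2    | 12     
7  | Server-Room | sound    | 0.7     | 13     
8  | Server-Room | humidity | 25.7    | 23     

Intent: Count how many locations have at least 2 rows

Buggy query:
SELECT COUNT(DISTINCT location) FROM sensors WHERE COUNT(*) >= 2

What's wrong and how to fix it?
Bug: COUNT(*) cannot appear in WHERE; the per-group count doesn't exist yet

Fix: Use a subquery that GROUPs and filters with HAVING, then count its rows

Corrected query:
SELECT COUNT(*) FROM (SELECT location FROM sensors GROUP BY location HAVING COUNT(*) >= 2)

Result:
COUNT(*)
--------
3       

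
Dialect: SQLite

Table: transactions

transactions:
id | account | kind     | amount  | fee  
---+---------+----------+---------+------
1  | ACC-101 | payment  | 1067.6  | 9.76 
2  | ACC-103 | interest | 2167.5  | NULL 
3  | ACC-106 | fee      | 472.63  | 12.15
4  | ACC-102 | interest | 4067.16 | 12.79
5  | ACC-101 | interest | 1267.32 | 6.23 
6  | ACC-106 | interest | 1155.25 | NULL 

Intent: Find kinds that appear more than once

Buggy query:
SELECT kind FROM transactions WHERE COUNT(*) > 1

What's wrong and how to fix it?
Bug: WHERE can't reference COUNT(*); aggregates are computed after WHERE

Fix: GROUP BY kind, then filter groups with HAVING COUNT(*) > 1

Corrected query:
SELECT kind FROM transactions GROUP BY kind HAVING COUNT(*) > 1

Result:
kind    
--------
interest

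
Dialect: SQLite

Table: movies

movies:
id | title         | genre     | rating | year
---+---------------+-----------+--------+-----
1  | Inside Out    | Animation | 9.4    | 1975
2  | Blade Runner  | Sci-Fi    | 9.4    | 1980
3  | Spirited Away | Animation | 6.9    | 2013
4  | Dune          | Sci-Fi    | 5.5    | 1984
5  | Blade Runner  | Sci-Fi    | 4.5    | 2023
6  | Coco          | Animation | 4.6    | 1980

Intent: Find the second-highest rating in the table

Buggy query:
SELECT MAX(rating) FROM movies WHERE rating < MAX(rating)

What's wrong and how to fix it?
Bug: MAX(rating) on the right of the comparison is an aggregate-in-WHERE error

Fix: Put the inner MAX in a scalar subquery

Corrected query:
SELECT MAX(rating) FROM movies WHERE rating < (SELECT MAX(rating) FROM movies)

Result:
MAX(rating)
-----------
6.9        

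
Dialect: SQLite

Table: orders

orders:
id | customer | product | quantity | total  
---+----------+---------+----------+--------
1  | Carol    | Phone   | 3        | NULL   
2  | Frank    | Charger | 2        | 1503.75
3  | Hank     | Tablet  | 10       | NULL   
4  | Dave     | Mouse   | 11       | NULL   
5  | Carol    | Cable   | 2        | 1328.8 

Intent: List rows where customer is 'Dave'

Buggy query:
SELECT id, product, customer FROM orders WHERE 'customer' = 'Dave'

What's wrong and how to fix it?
Bug: 'customer' in single quotes is a string literal, not the column; the comparison is literal-vs-literal and never true

Fix: Reference the column as customer without single quotes

Corrected query:
SELECT id, product, customer FROM orders WHERE customer = 'Dave'

Result:
id | product | customer
---+---------+---------
4  | Mouse   | Dave    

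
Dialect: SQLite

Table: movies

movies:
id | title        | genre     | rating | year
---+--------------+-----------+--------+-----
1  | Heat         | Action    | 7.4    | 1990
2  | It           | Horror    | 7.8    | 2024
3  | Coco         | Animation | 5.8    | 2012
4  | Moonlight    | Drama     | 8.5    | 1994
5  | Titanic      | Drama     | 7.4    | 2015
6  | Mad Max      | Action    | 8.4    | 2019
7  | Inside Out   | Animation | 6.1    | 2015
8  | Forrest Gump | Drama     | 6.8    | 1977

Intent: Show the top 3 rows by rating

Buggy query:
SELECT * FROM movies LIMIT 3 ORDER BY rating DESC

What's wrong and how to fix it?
Bug: ORDER BY cannot follow LIMIT; LIMIT is the final clause

Fix: Swap the clauses: ORDER BY first, then LIMIT

Corrected query:
SELECT * FROM movies ORDER BY rating DESC LIMIT 3

Result:
id | title     | genre  | rating | year
---+-----------+--------+--------+-----
4  | Moonlight | Drama  | 8.5    | 1994
6  | Mad Max   | Action | 8.4    | 2019
2  | It        | Horror | 7.8    | 2024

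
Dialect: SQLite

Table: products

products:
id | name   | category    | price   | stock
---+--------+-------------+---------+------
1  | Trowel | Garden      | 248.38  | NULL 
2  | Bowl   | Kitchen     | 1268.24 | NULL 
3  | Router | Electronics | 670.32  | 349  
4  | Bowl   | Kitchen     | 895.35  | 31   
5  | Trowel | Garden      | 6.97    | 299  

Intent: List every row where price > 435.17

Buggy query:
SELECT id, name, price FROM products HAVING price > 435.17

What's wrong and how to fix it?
Bug: This is a non-aggregate query (no GROUP BY, no aggregates), so in SQLite the HAVING clause is invalid here; a row-level condition belongs in WHERE

Fix: Use WHERE for row-level filtering

Corrected query:
SELECT id, name, price FROM products WHERE price > 435.17

Result:
id | name   | price  
---+--------+--------
2  | Bowl   | 1268.24
3  | Router | 670.32 
4  | Bowl   | 895.35 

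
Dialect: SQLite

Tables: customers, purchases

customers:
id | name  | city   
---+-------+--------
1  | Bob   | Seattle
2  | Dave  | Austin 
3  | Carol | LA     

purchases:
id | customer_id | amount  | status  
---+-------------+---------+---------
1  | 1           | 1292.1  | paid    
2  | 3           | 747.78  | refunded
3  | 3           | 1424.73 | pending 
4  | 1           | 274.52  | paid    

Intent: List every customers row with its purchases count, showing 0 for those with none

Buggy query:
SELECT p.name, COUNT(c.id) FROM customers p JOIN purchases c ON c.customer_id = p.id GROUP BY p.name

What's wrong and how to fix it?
Bug: INNER JOIN drops customers rows that have no matching purchases rows

Fix: Use LEFT JOIN so parents without children still appear (COUNT(c.id) gives 0)

Corrected query:
SELECT p.name, COUNT(c.id) FROM customers p LEFT JOIN purchases c ON c.customer_id = p.id GROUP BY p.name

Result:
name  | COUNT(c.id)
------+------------
Bob   | 2          
Carol | 2          
Dave  | 0          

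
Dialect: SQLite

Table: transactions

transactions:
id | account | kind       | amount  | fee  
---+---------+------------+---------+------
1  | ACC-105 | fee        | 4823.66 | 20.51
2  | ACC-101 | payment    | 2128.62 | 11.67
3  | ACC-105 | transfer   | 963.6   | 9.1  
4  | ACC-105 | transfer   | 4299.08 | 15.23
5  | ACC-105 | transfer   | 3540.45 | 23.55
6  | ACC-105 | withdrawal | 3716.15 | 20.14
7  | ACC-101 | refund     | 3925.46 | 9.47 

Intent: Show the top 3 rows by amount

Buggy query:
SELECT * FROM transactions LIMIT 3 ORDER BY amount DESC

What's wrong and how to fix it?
Bug: LIMIT must come after ORDER BY

Fix: Sort with ORDER BY, then apply LIMIT

Corrected query:
SELECT * FROM transactions ORDER BY amount DESC LIMIT 3

Result:
id | account | kind     | amount  | fee  
---+---------+----------+---------+------
1  | ACC-105 | fee      | 4823.66 | 20.51
4  | ACC-105 | transfer | 4299.08 | 15.23
7  | ACC-101 | refund   | 3925.46 | 9.47 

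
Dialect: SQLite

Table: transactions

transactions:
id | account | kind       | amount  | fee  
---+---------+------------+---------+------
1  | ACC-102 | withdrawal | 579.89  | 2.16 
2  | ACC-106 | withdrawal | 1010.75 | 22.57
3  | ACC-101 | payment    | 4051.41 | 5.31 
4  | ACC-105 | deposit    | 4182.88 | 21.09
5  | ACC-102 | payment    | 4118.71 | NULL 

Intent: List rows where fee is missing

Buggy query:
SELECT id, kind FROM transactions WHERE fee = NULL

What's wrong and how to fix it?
Bug: '= NULL' is always unknown in SQL three-valued logic, so no rows match

Fix: Replace '= NULL' with 'IS NULL'

Corrected query:
SELECT id, kind FROM transactions WHERE fee IS NULL

Result:
id | kind   
---+--------
5  | payment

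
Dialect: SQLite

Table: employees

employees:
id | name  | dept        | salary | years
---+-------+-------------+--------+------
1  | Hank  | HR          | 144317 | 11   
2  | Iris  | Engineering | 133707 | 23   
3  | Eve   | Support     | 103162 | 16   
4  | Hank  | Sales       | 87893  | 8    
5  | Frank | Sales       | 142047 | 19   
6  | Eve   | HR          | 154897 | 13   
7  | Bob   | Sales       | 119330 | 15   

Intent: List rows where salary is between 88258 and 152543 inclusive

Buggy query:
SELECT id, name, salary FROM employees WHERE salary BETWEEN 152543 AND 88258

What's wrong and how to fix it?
Bug: BETWEEN expects the lower bound first; with 152543 AND 88258 the range is empty

Fix: Swap the bounds so the smaller value comes first

Corrected query:
SELECT id, name, salary FROM employees WHERE salary BETWEEN 88258 AND 152543

Result:
id | name  | salary
---+-------+-------
1  | Hank  | 144317
2  | Iris  | 133707
3  | Eve   | 103162
5  | Frank | 142047
7  | Bob   | 119330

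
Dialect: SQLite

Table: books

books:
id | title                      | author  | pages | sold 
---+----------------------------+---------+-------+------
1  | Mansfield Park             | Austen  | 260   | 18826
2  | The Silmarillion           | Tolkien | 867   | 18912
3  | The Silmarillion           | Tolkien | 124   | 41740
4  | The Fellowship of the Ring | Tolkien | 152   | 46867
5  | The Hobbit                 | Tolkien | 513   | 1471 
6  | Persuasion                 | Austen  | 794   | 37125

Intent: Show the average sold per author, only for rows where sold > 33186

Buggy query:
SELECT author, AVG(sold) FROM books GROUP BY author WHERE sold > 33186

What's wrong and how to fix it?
Bug: Row-level WHERE must come before GROUP BY in the clause order

Fix: Move the WHERE clause before GROUP BY

Corrected query:
SELECT author, AVG(sold) FROM books WHERE sold > 33186 GROUP BY author

Result:
author  | AVG(sold)
--------+----------
Austen  | 37125    
Tolkien | 44303.5  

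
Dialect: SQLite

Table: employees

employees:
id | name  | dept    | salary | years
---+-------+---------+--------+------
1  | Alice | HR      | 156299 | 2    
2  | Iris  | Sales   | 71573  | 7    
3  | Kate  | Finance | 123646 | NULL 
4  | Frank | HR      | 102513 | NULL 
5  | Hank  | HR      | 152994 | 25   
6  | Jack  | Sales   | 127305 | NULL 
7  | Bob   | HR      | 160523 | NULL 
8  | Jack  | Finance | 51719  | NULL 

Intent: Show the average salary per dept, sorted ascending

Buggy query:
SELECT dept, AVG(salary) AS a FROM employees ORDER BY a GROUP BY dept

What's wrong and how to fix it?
Bug: ORDER BY appears before GROUP BY; SQL clause order requires GROUP BY first

Fix: Reorder: SELECT … FROM … GROUP BY … ORDER BY …

Corrected query:
SELECT dept, AVG(salary) AS a FROM employees GROUP BY dept ORDER BY a

Result:
dept    | a        
--------+----------
Finance | 87682.5  
Sales   | 99439    
HR      | 143082.25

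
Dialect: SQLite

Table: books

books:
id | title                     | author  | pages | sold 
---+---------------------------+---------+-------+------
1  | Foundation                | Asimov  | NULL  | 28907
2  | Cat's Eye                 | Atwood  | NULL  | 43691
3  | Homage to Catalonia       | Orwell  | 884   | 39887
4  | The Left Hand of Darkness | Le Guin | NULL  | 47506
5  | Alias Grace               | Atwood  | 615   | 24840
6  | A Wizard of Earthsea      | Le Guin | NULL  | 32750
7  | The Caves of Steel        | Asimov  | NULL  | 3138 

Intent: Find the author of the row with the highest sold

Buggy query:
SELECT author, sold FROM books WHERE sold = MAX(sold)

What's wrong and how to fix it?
Bug: WHERE is evaluated per row; an aggregate over the whole table isn't defined there

Fix: Use a subquery: WHERE sold = (SELECT MAX(sold) FROM books)

Corrected query:
SELECT author, sold FROM books WHERE sold = (SELECT MAX(sold) FROM books)

Result:
author  | sold 
--------+------
Le Guin | 47506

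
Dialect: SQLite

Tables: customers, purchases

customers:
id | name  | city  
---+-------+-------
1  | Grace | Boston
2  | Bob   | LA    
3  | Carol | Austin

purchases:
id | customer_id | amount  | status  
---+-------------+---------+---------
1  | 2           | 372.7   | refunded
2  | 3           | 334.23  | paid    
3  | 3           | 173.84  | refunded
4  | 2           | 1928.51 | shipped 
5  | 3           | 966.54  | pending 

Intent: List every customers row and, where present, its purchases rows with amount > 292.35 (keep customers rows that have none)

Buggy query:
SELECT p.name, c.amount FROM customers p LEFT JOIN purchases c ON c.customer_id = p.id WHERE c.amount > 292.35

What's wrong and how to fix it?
Bug: A WHERE condition on the right-hand table after LEFT JOIN drops unmatched parents

Fix: Move the right-table condition into the ON clause so unmatched parents are kept

Corrected query:
SELECT p.name, c.amount FROM customers p LEFT JOIN purchases c ON c.customer_id = p.id AND c.amount > 292.35

Result:
name  | amount 
------+--------
Grace | NULL   
Bob   | 372.7  
Bob   | 1928.51
Carol | 334.23 
Carol | 966.54 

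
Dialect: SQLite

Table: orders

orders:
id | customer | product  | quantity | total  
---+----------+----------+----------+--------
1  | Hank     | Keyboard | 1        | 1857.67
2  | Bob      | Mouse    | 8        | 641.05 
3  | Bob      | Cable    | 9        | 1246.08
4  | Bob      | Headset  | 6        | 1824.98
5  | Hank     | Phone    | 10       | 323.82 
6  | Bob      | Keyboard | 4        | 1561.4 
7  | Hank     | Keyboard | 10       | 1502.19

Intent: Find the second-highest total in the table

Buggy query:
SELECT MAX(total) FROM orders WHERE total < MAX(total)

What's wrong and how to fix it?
Bug: The inner MAX is an aggregate inside WHERE, which is not allowed

Fix: Compute the overall MAX in a subquery, then take MAX of rows below it

Corrected query:
SELECT MAX(total) FROM orders WHERE total < (SELECT MAX(total) FROM orders)

Result:
MAX(total)
----------
1824.98   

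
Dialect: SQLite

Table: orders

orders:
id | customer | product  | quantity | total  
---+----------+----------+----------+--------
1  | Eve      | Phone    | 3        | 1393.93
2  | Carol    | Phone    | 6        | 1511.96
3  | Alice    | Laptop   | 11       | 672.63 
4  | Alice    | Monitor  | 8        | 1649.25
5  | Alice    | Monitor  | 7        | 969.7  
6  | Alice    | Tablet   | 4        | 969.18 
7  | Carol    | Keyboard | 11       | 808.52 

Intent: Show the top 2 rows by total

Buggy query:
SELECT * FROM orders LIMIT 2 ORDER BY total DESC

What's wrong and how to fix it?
Bug: ORDER BY cannot follow LIMIT; LIMIT is the final clause

Fix: Swap the clauses: ORDER BY first, then LIMIT

Corrected query:
SELECT * FROM orders ORDER BY total DESC LIMIT 2

Result:
id | customer | product | quantity | total  
---+----------+---------+----------+--------
4  | Alice    | Monitor | 8        | 1649.25
2  | Carol    | Phone   | 6        | 1511.96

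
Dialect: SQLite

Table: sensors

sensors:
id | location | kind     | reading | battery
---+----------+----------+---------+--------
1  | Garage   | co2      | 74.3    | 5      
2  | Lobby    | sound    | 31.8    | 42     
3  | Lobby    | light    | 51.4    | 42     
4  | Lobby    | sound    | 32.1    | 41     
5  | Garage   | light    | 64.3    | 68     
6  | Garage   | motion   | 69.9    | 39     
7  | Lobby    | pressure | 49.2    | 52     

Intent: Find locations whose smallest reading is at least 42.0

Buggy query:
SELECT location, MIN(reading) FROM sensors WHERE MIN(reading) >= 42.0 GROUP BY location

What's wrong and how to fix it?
Bug: Aggregates like MIN are computed per group after WHERE runs

Fix: Replace WHERE with HAVING after the GROUP BY

Corrected query:
SELECT location, MIN(reading) FROM sensors GROUP BY location HAVING MIN(reading) >= 42.0

Result:
location | MIN(reading)
---------+-------------
Garage   | 64.3        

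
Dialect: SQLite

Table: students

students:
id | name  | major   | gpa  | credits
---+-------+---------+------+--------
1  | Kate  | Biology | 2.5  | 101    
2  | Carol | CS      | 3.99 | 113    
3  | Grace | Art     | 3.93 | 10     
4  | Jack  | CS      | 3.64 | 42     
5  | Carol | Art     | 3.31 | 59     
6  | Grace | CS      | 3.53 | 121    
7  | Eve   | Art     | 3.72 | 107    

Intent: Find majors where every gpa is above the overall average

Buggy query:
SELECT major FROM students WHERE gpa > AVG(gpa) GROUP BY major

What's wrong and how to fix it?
Bug: AVG() is an aggregate; it can't sit directly in WHERE

Fix: Compute the overall average in a scalar subquery and compare each group's MIN against it in HAVING

Corrected query:
SELECT major FROM students GROUP BY major HAVING MIN(gpa) > (SELECT AVG(gpa) FROM students)

Result:
major
-----
CS   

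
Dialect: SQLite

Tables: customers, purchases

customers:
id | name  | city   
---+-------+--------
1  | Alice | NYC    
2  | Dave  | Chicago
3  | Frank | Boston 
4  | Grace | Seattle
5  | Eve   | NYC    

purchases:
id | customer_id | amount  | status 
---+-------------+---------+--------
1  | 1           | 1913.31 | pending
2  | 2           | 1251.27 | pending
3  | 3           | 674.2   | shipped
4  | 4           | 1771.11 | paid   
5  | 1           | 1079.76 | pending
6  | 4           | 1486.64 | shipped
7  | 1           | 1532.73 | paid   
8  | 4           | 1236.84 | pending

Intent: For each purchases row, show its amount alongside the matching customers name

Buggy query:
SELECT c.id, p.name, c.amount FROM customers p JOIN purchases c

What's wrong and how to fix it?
Bug: JOIN with no ON clause produces a cartesian product; every purchases row pairs with every customers row

Fix: Add ON c.customer_id = p.id to the JOIN

Corrected query:
SELECT c.id, p.name, c.amount FROM customers p JOIN purchases c ON c.customer_id = p.id

Result:
id | name  | amount 
---+-------+--------
1  | Alice | 1913.31
2  | Dave  | 1251.27
3  | Frank | 674.2  
4  | Grace | 1771.11
5  | Alice | 1079.76
6  | Grace | 1486.64
7  | Alice | 1532.73
8  | Grace | 1236.84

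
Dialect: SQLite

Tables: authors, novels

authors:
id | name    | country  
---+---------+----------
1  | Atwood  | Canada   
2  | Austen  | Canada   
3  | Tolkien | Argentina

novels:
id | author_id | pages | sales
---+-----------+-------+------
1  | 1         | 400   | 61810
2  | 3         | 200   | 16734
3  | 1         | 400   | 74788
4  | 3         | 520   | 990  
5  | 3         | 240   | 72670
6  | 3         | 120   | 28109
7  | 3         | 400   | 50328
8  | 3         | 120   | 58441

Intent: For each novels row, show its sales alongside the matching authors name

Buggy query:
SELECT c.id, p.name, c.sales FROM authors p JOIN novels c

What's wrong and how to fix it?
Bug: JOIN with no ON clause produces a cartesian product; every novels row pairs with every authors row

Fix: Add ON c.author_id = p.id to the JOIN

Corrected query:
SELECT c.id, p.name, c.sales FROM authors p JOIN novels c ON c.author_id = p.id

Result:
id | name    | sales
---+---------+------
1  | Atwood  | 61810
2  | Tolkien | 16734
3  | Atwood  | 74788
4  | Tolkien | 990  
5  | Tolkien | 72670
6  | Tolkien | 28109
7  | Tolkien | 50328
8  | Tolkien | 58441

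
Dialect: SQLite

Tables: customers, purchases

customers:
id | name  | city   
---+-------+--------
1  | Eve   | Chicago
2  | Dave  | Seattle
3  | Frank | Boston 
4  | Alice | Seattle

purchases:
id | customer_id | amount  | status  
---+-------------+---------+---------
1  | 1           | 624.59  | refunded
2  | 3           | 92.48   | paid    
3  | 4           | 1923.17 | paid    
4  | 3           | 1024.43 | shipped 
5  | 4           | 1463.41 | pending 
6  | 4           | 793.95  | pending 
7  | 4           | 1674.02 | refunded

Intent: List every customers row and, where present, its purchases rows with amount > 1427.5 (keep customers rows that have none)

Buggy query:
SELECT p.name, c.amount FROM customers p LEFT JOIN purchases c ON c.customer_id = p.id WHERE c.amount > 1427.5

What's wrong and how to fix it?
Bug: Filtering c.amount in WHERE discards the NULL rows produced by LEFT JOIN, turning it into an inner join

Fix: Put 'c.amount > 1427.5' in the JOIN's ON clause instead of WHERE

Corrected query:
SELECT p.name, c.amount FROM customers p LEFT JOIN purchases c ON c.customer_id = p.id AND c.amount > 1427.5

Result:
name  | amount 
------+--------
Eve   | NULL   
Dave  | NULL   
Frank | NULL   
Alice | 1463.41
Alice | 1674.02
Alice | 1923.17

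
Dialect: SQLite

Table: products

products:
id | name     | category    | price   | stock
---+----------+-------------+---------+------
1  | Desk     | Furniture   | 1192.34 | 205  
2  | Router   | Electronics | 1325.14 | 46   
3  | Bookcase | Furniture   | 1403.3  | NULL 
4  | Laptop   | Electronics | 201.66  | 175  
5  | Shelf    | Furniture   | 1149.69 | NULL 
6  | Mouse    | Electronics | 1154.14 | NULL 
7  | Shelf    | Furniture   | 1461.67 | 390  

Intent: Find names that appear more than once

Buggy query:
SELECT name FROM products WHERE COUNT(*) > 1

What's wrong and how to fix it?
Bug: COUNT(*) is an aggregate and cannot be used in WHERE

Fix: Group first, then use HAVING for the count condition

Corrected query:
SELECT name FROM products GROUP BY name HAVING COUNT(*) > 1

Result:
name 
-----
Shelf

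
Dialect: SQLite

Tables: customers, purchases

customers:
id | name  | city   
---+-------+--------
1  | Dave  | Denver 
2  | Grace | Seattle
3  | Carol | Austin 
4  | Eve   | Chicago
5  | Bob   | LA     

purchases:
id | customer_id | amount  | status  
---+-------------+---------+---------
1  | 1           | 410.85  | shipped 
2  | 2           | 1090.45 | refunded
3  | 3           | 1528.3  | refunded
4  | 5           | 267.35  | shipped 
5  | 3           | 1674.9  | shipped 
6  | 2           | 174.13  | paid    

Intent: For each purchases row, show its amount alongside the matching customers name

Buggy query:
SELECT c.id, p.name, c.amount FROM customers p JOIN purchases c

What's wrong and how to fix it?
Bug: Missing join condition: each purchases row is matched to all customers rows instead of just its own

Fix: Add ON c.customer_id = p.id to the JOIN

Corrected query:
SELECT c.id, p.name, c.amount FROM customers p JOIN purchases c ON c.customer_id = p.id

Result:
id | name  | amount 
---+-------+--------
1  | Dave  | 410.85 
2  | Grace | 1090.45
3  | Carol | 1528.3 
4  | Bob   | 267.35 
5  | Carol | 1674.9 
6  | Grace | 174.13 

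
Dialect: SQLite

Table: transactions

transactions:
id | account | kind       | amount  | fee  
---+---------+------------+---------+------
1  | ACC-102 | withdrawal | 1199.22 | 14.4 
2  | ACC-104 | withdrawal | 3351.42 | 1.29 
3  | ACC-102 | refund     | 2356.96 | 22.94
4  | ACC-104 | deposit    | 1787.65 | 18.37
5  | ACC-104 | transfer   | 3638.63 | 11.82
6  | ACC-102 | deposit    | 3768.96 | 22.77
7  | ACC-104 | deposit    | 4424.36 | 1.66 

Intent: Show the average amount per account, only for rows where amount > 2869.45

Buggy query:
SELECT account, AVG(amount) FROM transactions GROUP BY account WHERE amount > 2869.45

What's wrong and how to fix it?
Bug: WHERE cannot follow GROUP BY

Fix: Place WHERE between FROM and GROUP BY

Corrected query:
SELECT account, AVG(amount) FROM transactions WHERE amount > 2869.45 GROUP BY account

Result:
account | AVG(amount)
--------+------------
ACC-102 | 3768.96    
ACC-104 | 3804.803333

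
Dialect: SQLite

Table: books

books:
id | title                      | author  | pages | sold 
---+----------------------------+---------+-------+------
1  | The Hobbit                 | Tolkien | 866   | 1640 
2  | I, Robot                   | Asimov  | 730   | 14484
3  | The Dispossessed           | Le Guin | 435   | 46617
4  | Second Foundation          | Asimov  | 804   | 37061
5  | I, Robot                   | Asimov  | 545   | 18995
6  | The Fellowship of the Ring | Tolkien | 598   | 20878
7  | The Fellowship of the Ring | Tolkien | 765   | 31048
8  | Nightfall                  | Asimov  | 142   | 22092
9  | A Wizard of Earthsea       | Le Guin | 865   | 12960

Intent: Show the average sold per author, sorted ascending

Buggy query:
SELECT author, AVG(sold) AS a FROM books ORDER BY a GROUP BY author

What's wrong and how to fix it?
Bug: GROUP BY must precede ORDER BY

Fix: Move ORDER BY to the end, after GROUP BY

Corrected query:
SELECT author, AVG(sold) AS a FROM books GROUP BY author ORDER BY a

Result:
author  | a           
--------+-------------
Tolkien | 17855.333333
Asimov  | 23158       
Le Guin | 29788.5     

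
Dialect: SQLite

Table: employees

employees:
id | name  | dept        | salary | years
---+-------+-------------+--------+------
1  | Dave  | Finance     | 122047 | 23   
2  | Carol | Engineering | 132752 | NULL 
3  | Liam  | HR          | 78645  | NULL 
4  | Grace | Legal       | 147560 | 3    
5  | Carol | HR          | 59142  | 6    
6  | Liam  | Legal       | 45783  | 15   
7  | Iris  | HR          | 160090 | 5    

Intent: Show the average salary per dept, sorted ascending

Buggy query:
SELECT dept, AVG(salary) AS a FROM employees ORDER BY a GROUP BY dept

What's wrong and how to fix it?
Bug: ORDER BY appears before GROUP BY; SQL clause order requires GROUP BY first

Fix: Move ORDER BY to the end, after GROUP BY

Corrected query:
SELECT dept, AVG(salary) AS a FROM employees GROUP BY dept ORDER BY a

Result:
dept        | a           
------------+-------------
Legal       | 96671.5     
HR          | 99292.333333
Finance     | 122047      
Engineering | 132752      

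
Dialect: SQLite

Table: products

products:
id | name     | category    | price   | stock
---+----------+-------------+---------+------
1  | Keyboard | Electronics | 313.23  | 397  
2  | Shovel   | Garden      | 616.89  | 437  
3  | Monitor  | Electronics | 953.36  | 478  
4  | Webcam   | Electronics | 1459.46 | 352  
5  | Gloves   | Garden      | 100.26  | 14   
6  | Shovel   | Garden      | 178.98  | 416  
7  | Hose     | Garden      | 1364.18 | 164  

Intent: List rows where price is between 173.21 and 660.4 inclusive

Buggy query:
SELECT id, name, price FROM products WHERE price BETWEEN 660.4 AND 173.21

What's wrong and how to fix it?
Bug: The bounds are reversed; BETWEEN a AND b requires a <= b to match anything

Fix: Write BETWEEN 173.21 AND 660.4

Corrected query:
SELECT id, name, price FROM products WHERE price BETWEEN 173.21 AND 660.4

Result:
id | name     | price 
---+----------+-------
1  | Keyboard | 313.23
2  | Shovel   | 616.89
6  | Shovel   | 178.98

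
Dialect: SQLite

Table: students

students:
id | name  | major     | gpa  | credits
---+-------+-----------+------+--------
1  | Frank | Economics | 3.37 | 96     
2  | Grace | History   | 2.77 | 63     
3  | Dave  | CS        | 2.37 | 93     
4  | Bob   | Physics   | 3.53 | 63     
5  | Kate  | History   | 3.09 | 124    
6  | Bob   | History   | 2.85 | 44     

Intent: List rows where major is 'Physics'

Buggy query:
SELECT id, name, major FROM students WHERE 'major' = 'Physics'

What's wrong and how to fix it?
Bug: Single quotes denote string literals in SQL; the column name is being compared as a constant string

Fix: Reference the column as major without single quotes

Corrected query:
SELECT id, name, major FROM students WHERE major = 'Physics'

Result:
id | name | major  
---+------+--------
4  | Bob  | Physics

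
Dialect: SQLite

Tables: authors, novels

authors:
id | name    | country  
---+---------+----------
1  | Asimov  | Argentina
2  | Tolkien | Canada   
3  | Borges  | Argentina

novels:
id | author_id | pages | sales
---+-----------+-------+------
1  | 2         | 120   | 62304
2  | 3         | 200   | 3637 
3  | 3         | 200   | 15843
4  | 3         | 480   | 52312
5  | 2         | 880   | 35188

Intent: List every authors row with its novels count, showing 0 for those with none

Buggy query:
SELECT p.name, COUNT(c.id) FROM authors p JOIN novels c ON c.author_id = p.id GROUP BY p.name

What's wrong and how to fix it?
Bug: An inner join excludes parents with zero children

Fix: Switch to LEFT JOIN to retain unmatched parent rows

Corrected query:
SELECT p.name, COUNT(c.id) FROM authors p LEFT JOIN novels c ON c.author_id = p.id GROUP BY p.name

Result:
name    | COUNT(c.id)
--------+------------
Asimov  | 0          
Borges  | 3          
Tolkien | 2          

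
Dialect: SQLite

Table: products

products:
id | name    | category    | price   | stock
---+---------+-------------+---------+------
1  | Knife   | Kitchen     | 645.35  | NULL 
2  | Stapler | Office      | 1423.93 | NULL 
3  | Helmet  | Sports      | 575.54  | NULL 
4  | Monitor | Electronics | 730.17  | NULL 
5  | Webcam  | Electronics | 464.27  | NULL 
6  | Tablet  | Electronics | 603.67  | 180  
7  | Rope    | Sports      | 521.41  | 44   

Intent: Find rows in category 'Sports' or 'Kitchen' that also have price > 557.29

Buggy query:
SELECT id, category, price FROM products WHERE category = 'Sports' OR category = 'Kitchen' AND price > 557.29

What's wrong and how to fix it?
Bug: AND binds tighter than OR, so this parses as category = 'Sports' OR (category = 'Kitchen' AND price > 557.29)

Fix: Group the OR with parentheses (or use IN), then AND the threshold

Corrected query:
SELECT id, category, price FROM products WHERE (category = 'Sports' OR category = 'Kitchen') AND price > 557.29

Result:
id | category | price 
---+----------+-------
1  | Kitchen  | 645.35
3  | Sports   | 575.54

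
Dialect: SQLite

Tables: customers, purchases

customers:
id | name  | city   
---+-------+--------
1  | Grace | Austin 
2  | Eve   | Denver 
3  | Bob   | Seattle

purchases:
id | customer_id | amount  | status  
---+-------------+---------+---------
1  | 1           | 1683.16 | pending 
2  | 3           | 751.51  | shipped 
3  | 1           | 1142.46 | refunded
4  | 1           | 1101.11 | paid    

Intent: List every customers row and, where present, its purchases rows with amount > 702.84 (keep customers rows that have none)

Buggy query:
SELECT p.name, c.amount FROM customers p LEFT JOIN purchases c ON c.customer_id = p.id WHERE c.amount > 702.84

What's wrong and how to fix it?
Bug: A WHERE condition on the right-hand table after LEFT JOIN drops unmatched parents

Fix: Put 'c.amount > 702.84' in the JOIN's ON clause instead of WHERE

Corrected query:
SELECT p.name, c.amount FROM customers p LEFT JOIN purchases c ON c.customer_id = p.id AND c.amount > 702.84

Result:
name  | amount 
------+--------
Grace | 1101.11
Grace | 1142.46
Grace | 1683.16
Eve   | NULL   
Bob   | 751.51 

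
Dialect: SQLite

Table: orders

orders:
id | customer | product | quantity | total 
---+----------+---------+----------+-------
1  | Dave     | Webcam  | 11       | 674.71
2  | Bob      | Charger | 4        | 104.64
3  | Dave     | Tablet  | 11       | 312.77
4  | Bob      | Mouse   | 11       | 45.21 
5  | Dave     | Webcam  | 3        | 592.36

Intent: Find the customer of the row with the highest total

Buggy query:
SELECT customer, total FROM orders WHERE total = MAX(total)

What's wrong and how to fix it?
Bug: WHERE is evaluated per row; an aggregate over the whole table isn't defined there

Fix: Wrap MAX in a scalar subquery so WHERE compares against a single value

Corrected query:
SELECT customer, total FROM orders WHERE total = (SELECT MAX(total) FROM orders)

Result:
customer | total 
---------+-------
Dave     | 674.71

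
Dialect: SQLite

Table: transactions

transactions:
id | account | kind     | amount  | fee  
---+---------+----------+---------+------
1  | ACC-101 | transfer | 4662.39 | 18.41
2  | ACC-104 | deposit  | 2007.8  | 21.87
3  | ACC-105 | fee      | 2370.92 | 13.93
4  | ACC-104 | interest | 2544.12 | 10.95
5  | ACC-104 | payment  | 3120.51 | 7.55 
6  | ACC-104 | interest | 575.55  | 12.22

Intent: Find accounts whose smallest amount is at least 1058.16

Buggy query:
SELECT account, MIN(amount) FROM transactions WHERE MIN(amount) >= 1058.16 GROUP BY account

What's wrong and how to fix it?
Bug: MIN() in WHERE is a misuse of aggregate

Fix: Replace WHERE with HAVING after the GROUP BY

Corrected query:
SELECT account, MIN(amount) FROM transactions GROUP BY account HAVING MIN(amount) >= 1058.16

Result:
account | MIN(amount)
--------+------------
ACC-101 | 4662.39    
ACC-105 | 2370.92    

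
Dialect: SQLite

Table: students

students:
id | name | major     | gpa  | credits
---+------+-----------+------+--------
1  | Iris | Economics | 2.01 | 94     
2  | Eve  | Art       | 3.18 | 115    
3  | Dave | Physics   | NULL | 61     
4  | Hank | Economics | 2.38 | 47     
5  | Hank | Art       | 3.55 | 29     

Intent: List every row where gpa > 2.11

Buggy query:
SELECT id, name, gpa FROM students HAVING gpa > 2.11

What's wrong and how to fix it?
Bug: This is a non-aggregate query (no GROUP BY, no aggregates), so in SQLite the HAVING clause is invalid here; a row-level condition belongs in WHERE

Fix: Replace HAVING with WHERE since the condition applies to individual rows

Corrected query:
SELECT id, name, gpa FROM students WHERE gpa > 2.11

Result:
id | name | gpa 
---+------+-----
2  | Eve  | 3.18
4  | Hank | 2.38
5  | Hank | 3.55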